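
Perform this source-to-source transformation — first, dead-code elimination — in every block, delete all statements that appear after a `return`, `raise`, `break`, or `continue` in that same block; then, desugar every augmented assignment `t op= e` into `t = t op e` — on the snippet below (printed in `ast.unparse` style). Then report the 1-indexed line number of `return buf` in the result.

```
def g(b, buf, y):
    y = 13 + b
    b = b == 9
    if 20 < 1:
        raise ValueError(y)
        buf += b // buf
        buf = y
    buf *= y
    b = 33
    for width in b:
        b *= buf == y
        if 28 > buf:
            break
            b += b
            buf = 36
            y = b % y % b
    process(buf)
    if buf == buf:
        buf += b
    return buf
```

Transformed code:
def g(b, buf, y):
    y = 13 + b
    b = b == 9
    if 20 < 1:
        raise ValueError(y)
    buf = buf * y
    b = 33
    for width in b:
        b = b * (buf == y)
        if 28 > buf:
            break
    process(buf)
    if buf == buf:
        buf = buf + b
    return buf

15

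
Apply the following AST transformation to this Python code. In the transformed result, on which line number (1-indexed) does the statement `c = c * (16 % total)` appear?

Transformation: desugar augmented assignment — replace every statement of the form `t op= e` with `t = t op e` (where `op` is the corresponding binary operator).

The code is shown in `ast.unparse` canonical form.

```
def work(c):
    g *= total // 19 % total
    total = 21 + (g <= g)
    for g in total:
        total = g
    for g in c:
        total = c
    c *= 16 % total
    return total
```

8

Transformed code:
def work(c):
    g = g * (total // 19 % total)
    total = 21 + (g <= g)
    for g in total:
        total = g
    for g in c:
        total = c
    c = c * (16 % total)
    return total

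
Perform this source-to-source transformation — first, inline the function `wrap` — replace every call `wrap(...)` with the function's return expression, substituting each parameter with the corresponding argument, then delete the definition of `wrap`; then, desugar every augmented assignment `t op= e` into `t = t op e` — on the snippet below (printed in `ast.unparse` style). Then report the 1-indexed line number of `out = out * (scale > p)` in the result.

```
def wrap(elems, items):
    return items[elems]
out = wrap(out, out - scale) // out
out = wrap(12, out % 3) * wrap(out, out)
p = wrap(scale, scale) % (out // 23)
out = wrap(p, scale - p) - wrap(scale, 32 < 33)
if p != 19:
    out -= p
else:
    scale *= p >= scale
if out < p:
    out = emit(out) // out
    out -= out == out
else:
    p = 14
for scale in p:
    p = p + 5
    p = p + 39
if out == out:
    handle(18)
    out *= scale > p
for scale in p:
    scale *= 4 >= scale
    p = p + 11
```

Transformed code:
out = (out - scale)[out] // out
out = (out % 3)[12] * out[out]
p = scale[scale] % (out // 23)
out = (scale - p)[p] - (32 < 33)[scale]
if p != 19:
    out = out - p
else:
    scale = scale * (p >= scale)
if out < p:
    out = emit(out) // out
    out = out - (out == out)
else:
    p = 14
for scale in p:
    p = p + 5
    p = p + 39
if out == out:
    handle(18)
    out = out * (scale > p)
for scale in p:
    scale = scale * (4 >= scale)
    p = p + 11

19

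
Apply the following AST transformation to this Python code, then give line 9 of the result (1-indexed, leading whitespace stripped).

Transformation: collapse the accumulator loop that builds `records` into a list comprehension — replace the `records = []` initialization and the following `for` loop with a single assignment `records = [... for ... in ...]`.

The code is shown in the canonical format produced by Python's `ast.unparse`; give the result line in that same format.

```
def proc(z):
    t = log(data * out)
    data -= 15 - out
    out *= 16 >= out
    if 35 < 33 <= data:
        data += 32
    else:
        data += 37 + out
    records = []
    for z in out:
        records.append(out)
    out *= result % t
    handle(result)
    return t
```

Transformed code:
def proc(z):
    t = log(data * out)
    data -= 15 - out
    out *= 16 >= out
    if 35 < 33 <= data:
        data += 32
    else:
        data += 37 + out
    records = [out for z in out]
    out *= result % t
    handle(result)
    return t

records = [out for z in out]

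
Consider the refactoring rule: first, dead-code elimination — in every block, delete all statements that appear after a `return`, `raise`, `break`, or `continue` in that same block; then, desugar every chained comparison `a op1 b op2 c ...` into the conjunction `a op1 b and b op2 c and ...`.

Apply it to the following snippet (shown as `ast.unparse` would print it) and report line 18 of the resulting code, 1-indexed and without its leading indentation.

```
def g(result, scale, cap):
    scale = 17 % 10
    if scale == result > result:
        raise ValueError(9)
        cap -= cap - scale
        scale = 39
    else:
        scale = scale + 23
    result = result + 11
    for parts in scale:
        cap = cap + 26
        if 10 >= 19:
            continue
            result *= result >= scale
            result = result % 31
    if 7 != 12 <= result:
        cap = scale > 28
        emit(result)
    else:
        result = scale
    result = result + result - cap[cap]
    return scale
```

Transformed code:
def g(result, scale, cap):
    scale = 17 % 10
    if scale == result and result > result:
        raise ValueError(9)
    else:
        scale = scale + 23
    result = result + 11
    for parts in scale:
        cap = cap + 26
        if 10 >= 19:
            continue
    if 7 != 12 and 12 <= result:
        cap = scale > 28
        emit(result)
    else:
        result = scale
    result = result + result - cap[cap]
    return scale

return scale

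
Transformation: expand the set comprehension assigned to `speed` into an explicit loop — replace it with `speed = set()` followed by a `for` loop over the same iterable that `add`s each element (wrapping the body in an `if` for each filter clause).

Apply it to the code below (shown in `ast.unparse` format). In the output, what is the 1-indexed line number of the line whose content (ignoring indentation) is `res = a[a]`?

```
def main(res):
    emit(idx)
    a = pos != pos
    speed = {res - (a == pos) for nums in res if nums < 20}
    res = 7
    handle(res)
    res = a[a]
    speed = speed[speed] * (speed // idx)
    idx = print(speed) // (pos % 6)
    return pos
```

Transformed code:
def main(res):
    emit(idx)
    a = pos != pos
    speed = set()
    for nums in res:
        if nums < 20:
            speed.add(res - (a == pos))
    res = 7
    handle(res)
    res = a[a]
    speed = speed[speed] * (speed // idx)
    idx = print(speed) // (pos % 6)
    return pos

10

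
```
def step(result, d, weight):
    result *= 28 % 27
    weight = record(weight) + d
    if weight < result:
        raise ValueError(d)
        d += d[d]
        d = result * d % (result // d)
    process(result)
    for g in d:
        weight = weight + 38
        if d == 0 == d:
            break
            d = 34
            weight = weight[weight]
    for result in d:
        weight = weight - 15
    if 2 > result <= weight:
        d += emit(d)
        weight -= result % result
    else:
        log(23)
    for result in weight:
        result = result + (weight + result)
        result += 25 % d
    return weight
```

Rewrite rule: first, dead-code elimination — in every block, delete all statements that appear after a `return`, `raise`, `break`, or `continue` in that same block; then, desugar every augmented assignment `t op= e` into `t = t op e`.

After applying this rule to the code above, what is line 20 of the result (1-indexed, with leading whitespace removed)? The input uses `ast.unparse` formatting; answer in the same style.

Transformed code:
def step(result, d, weight):
    result = result * (28 % 27)
    weight = record(weight) + d
    if weight < result:
        raise ValueError(d)
    process(result)
    for g in d:
        weight = weight + 38
        if d == 0 == d:
            break
    for result in d:
        weight = weight - 15
    if 2 > result <= weight:
        d = d + emit(d)
        weight = weight - result % result
    else:
        log(23)
    for result in weight:
        result = result + (weight + result)
        result = result + 25 % d
    return weight

result = result + 25 % d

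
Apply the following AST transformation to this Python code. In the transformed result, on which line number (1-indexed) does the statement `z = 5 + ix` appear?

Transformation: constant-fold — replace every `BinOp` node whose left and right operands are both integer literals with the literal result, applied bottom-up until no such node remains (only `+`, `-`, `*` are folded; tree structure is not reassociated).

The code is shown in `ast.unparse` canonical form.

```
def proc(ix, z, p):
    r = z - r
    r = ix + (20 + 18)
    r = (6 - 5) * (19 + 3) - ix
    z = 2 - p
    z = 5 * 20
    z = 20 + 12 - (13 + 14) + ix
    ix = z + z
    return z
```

Transformed code:
def proc(ix, z, p):
    r = z - r
    r = ix + 38
    r = 22 - ix
    z = 2 - p
    z = 100
    z = 5 + ix
    ix = z + z
    return z

7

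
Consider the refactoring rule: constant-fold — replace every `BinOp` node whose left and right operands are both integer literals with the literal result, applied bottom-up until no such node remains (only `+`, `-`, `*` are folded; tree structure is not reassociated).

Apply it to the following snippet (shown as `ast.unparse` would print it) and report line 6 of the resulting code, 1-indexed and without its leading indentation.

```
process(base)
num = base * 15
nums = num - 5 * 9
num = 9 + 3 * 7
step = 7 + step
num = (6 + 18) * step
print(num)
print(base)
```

Transformed code:
process(base)
num = base * 15
nums = num - 45
num = 30
step = 7 + step
num = 24 * step
print(num)
print(base)

num = 24 * step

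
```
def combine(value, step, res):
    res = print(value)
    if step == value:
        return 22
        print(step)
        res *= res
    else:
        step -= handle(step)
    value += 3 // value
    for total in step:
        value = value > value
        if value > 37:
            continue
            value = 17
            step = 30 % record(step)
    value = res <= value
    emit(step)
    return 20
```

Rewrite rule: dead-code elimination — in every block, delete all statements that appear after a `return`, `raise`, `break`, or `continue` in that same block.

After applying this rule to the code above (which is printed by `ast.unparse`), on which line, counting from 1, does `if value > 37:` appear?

Transformed code:
def combine(value, step, res):
    res = print(value)
    if step == value:
        return 22
    else:
        step -= handle(step)
    value += 3 // value
    for total in step:
        value = value > value
        if value > 37:
            continue
    value = res <= value
    emit(step)
    return 20

10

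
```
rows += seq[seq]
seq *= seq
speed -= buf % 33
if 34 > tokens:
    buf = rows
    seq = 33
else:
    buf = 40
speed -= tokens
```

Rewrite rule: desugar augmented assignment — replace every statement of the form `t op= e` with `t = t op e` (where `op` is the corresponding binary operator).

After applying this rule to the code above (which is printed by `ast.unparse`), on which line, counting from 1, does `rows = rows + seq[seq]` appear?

1

Transformed code:
rows = rows + seq[seq]
seq = seq * seq
speed = speed - buf % 33
if 34 > tokens:
    buf = rows
    seq = 33
else:
    buf = 40
speed = speed - tokens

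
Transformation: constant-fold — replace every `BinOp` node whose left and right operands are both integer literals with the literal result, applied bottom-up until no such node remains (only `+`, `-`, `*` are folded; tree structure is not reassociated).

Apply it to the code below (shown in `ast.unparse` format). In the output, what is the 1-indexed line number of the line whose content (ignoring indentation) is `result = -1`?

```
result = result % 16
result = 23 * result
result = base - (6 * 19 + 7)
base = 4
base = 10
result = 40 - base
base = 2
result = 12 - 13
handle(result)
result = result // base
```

Transformed code:
result = result % 16
result = 23 * result
result = base - 121
base = 4
base = 10
result = 40 - base
base = 2
result = -1
handle(result)
result = result // base

8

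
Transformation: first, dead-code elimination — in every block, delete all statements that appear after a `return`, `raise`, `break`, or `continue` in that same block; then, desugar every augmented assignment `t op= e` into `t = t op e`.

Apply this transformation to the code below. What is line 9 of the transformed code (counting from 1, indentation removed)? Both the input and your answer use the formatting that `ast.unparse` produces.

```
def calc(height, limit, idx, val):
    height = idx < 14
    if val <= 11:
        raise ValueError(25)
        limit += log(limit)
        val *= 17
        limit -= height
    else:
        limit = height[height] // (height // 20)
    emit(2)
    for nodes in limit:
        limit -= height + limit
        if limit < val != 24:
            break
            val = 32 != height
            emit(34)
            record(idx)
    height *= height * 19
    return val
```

limit = limit - (height + limit)

Transformed code:
def calc(height, limit, idx, val):
    height = idx < 14
    if val <= 11:
        raise ValueError(25)
    else:
        limit = height[height] // (height // 20)
    emit(2)
    for nodes in limit:
        limit = limit - (height + limit)
        if limit < val != 24:
            break
    height = height * (height * 19)
    return val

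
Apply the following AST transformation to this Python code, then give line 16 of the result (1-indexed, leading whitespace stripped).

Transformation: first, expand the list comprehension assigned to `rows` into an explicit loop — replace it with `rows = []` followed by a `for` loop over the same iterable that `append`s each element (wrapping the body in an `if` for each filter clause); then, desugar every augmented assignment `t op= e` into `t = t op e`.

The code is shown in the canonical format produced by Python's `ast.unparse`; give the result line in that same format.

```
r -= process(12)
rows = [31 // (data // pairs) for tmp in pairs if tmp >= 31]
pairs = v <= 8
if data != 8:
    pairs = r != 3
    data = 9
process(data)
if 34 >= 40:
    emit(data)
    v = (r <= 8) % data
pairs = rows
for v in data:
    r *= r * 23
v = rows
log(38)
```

Transformed code:
r = r - process(12)
rows = []
for tmp in pairs:
    if tmp >= 31:
        rows.append(31 // (data // pairs))
pairs = v <= 8
if data != 8:
    pairs = r != 3
    data = 9
process(data)
if 34 >= 40:
    emit(data)
    v = (r <= 8) % data
pairs = rows
for v in data:
    r = r * (r * 23)
v = rows
log(38)

r = r * (r * 23)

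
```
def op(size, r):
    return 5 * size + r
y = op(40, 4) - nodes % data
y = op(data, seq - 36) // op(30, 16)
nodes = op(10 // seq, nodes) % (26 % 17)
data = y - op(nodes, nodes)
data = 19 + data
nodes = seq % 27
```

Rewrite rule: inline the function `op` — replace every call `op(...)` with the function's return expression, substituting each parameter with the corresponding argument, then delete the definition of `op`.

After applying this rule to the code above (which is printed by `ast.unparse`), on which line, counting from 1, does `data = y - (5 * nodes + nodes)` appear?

Transformed code:
y = 5 * 40 + 4 - nodes % data
y = (5 * data + (seq - 36)) // (5 * 30 + 16)
nodes = (5 * (10 // seq) + nodes) % (26 % 17)
data = y - (5 * nodes + nodes)
data = 19 + data
nodes = seq % 27

4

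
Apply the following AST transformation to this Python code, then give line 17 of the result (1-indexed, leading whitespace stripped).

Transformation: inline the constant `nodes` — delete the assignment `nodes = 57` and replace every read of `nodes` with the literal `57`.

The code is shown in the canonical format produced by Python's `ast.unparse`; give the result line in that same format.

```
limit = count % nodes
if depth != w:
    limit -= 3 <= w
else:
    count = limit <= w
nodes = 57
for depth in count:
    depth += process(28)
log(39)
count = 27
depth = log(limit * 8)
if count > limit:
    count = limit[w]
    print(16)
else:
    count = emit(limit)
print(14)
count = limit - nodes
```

Transformed code:
limit = count % 57
if depth != w:
    limit -= 3 <= w
else:
    count = limit <= w
for depth in count:
    depth += process(28)
log(39)
count = 27
depth = log(limit * 8)
if count > limit:
    count = limit[w]
    print(16)
else:
    count = emit(limit)
print(14)
count = limit - 57

count = limit - 57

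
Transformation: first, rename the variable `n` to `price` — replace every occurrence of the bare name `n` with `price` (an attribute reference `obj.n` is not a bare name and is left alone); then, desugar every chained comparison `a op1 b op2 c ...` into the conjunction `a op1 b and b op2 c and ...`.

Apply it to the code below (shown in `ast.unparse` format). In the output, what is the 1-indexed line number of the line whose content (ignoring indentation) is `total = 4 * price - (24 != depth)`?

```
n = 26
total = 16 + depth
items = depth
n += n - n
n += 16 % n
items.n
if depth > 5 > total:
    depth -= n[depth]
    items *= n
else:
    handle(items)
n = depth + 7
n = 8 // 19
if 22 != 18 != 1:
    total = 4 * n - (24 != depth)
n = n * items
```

15

Transformed code:
price = 26
total = 16 + depth
items = depth
price += price - price
price += 16 % price
items.n
if depth > 5 and 5 > total:
    depth -= price[depth]
    items *= price
else:
    handle(items)
price = depth + 7
price = 8 // 19
if 22 != 18 and 18 != 1:
    total = 4 * price - (24 != depth)
price = price * items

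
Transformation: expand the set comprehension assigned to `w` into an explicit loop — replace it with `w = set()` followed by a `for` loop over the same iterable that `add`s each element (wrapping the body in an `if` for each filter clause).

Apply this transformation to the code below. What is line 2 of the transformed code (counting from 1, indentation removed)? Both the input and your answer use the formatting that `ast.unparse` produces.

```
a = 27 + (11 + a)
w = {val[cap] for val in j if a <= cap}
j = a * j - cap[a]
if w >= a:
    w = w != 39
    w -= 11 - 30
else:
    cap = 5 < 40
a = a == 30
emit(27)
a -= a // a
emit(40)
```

w = set()

Transformed code:
a = 27 + (11 + a)
w = set()
for val in j:
    if a <= cap:
        w.add(val[cap])
j = a * j - cap[a]
if w >= a:
    w = w != 39
    w -= 11 - 30
else:
    cap = 5 < 40
a = a == 30
emit(27)
a -= a // a
emit(40)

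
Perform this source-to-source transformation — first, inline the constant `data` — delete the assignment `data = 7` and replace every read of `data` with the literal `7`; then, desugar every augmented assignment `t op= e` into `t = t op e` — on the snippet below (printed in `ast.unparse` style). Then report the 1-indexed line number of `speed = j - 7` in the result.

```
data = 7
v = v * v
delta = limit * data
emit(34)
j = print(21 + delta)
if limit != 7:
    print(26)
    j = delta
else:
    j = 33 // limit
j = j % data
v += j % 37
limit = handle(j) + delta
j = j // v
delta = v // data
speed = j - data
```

Transformed code:
v = v * v
delta = limit * 7
emit(34)
j = print(21 + delta)
if limit != 7:
    print(26)
    j = delta
else:
    j = 33 // limit
j = j % 7
v = v + j % 37
limit = handle(j) + delta
j = j // v
delta = v // 7
speed = j - 7

15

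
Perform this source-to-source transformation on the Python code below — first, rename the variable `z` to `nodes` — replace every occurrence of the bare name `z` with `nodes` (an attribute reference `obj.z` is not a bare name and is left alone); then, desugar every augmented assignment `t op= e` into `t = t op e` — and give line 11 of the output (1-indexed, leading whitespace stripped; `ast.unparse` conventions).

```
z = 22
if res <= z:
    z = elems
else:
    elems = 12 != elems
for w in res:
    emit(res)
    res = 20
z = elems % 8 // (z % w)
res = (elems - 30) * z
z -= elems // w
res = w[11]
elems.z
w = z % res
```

Transformed code:
nodes = 22
if res <= nodes:
    nodes = elems
else:
    elems = 12 != elems
for w in res:
    emit(res)
    res = 20
nodes = elems % 8 // (nodes % w)
res = (elems - 30) * nodes
nodes = nodes - elems // w
res = w[11]
elems.z
w = nodes % res

nodes = nodes - elems // w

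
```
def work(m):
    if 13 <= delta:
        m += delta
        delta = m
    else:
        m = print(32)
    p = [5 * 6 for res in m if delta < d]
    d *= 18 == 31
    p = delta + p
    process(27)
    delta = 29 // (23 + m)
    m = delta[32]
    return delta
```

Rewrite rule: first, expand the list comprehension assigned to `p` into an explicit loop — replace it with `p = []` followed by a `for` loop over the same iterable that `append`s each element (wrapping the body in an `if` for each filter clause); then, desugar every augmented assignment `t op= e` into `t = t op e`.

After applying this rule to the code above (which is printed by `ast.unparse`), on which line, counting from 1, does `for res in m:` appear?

Transformed code:
def work(m):
    if 13 <= delta:
        m = m + delta
        delta = m
    else:
        m = print(32)
    p = []
    for res in m:
        if delta < d:
            p.append(5 * 6)
    d = d * (18 == 31)
    p = delta + p
    process(27)
    delta = 29 // (23 + m)
    m = delta[32]
    return delta

8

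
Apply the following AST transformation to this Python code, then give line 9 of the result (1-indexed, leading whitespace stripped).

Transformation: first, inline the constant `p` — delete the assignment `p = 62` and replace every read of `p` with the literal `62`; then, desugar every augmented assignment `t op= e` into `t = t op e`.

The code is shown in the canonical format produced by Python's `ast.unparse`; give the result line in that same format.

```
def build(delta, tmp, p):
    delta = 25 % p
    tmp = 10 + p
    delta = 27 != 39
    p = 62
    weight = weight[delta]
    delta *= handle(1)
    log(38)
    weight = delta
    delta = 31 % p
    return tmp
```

Transformed code:
def build(delta, tmp, p):
    delta = 25 % 62
    tmp = 10 + 62
    delta = 27 != 39
    weight = weight[delta]
    delta = delta * handle(1)
    log(38)
    weight = delta
    delta = 31 % 62
    return tmp

delta = 31 % 62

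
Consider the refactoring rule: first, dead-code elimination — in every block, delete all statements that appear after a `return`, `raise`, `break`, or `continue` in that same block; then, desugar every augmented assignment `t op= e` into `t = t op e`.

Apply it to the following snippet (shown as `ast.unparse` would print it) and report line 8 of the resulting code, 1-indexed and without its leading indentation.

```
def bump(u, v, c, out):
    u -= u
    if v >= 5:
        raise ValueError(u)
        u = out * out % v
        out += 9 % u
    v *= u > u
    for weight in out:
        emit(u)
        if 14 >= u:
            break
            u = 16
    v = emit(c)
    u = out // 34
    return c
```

Transformed code:
def bump(u, v, c, out):
    u = u - u
    if v >= 5:
        raise ValueError(u)
    v = v * (u > u)
    for weight in out:
        emit(u)
        if 14 >= u:
            break
    v = emit(c)
    u = out // 34
    return c

if 14 >= u:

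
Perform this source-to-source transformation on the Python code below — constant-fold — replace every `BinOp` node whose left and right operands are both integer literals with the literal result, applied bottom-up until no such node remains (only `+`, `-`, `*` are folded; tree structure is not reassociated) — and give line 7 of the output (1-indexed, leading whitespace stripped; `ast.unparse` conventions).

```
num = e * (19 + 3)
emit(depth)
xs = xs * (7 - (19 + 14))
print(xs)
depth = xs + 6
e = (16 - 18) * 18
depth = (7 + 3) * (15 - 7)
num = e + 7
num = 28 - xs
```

Transformed code:
num = e * 22
emit(depth)
xs = xs * -26
print(xs)
depth = xs + 6
e = -36
depth = 80
num = e + 7
num = 28 - xs

depth = 80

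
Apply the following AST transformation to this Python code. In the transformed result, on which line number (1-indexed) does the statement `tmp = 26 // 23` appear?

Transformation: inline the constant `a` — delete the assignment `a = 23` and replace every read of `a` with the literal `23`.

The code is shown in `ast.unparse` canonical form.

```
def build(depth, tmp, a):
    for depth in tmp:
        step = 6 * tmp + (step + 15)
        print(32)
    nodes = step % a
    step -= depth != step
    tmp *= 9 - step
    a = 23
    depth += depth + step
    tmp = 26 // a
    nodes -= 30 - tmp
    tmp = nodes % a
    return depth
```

9

Transformed code:
def build(depth, tmp, a):
    for depth in tmp:
        step = 6 * tmp + (step + 15)
        print(32)
    nodes = step % 23
    step -= depth != step
    tmp *= 9 - step
    depth += depth + step
    tmp = 26 // 23
    nodes -= 30 - tmp
    tmp = nodes % 23
    return depth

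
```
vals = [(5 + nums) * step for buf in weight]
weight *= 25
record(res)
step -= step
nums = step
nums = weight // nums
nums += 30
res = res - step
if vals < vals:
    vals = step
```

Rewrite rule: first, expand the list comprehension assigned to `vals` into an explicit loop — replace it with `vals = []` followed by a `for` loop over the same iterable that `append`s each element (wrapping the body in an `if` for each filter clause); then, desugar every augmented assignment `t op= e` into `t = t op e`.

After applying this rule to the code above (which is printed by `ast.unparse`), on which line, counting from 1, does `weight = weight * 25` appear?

Transformed code:
vals = []
for buf in weight:
    vals.append((5 + nums) * step)
weight = weight * 25
record(res)
step = step - step
nums = step
nums = weight // nums
nums = nums + 30
res = res - step
if vals < vals:
    vals = step

4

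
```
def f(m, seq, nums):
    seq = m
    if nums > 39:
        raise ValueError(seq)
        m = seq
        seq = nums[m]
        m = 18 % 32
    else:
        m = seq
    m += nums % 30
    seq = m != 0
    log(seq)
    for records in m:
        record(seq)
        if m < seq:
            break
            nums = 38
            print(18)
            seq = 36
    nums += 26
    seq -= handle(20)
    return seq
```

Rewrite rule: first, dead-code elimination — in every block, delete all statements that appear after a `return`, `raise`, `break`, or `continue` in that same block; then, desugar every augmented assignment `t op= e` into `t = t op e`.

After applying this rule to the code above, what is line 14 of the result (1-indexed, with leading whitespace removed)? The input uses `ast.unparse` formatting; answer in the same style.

nums = nums + 26

Transformed code:
def f(m, seq, nums):
    seq = m
    if nums > 39:
        raise ValueError(seq)
    else:
        m = seq
    m = m + nums % 30
    seq = m != 0
    log(seq)
    for records in m:
        record(seq)
        if m < seq:
            break
    nums = nums + 26
    seq = seq - handle(20)
    return seq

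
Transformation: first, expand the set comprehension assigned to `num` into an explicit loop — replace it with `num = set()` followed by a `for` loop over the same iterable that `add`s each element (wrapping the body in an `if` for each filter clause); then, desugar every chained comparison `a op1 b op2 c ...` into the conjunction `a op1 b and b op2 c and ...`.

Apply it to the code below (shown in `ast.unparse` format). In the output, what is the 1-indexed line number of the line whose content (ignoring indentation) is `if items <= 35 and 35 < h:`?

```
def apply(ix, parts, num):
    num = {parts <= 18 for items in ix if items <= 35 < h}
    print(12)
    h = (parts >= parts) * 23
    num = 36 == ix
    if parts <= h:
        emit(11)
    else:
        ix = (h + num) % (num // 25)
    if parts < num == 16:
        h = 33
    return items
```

Transformed code:
def apply(ix, parts, num):
    num = set()
    for items in ix:
        if items <= 35 and 35 < h:
            num.add(parts <= 18)
    print(12)
    h = (parts >= parts) * 23
    num = 36 == ix
    if parts <= h:
        emit(11)
    else:
        ix = (h + num) % (num // 25)
    if parts < num and num == 16:
        h = 33
    return items

4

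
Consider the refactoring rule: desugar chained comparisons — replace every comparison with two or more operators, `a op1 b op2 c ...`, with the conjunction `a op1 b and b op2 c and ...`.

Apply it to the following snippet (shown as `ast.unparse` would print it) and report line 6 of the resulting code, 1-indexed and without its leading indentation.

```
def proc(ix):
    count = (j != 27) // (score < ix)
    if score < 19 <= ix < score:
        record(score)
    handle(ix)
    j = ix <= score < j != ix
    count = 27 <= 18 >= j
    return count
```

j = ix <= score and score < j and (j != ix)

Transformed code:
def proc(ix):
    count = (j != 27) // (score < ix)
    if score < 19 and 19 <= ix and (ix < score):
        record(score)
    handle(ix)
    j = ix <= score and score < j and (j != ix)
    count = 27 <= 18 and 18 >= j
    return count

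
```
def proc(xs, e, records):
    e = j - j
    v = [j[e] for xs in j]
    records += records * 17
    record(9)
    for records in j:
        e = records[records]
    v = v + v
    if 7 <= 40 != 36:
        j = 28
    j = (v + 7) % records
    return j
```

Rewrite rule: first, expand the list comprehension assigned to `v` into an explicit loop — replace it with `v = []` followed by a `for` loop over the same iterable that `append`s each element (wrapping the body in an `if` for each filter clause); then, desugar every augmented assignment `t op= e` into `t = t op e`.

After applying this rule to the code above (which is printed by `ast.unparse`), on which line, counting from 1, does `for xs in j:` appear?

4

Transformed code:
def proc(xs, e, records):
    e = j - j
    v = []
    for xs in j:
        v.append(j[e])
    records = records + records * 17
    record(9)
    for records in j:
        e = records[records]
    v = v + v
    if 7 <= 40 != 36:
        j = 28
    j = (v + 7) % records
    return j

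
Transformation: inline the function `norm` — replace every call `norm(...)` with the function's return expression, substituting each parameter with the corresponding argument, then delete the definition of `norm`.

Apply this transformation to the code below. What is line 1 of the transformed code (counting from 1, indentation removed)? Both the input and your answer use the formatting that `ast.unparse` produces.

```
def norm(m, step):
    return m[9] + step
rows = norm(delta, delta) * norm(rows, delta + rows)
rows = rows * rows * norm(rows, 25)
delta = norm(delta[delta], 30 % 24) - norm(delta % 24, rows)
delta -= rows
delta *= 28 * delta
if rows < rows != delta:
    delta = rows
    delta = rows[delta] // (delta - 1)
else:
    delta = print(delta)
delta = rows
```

Transformed code:
rows = (delta[9] + delta) * (rows[9] + (delta + rows))
rows = rows * rows * (rows[9] + 25)
delta = delta[delta][9] + 30 % 24 - ((delta % 24)[9] + rows)
delta -= rows
delta *= 28 * delta
if rows < rows != delta:
    delta = rows
    delta = rows[delta] // (delta - 1)
else:
    delta = print(delta)
delta = rows

rows = (delta[9] + delta) * (rows[9] + (delta + rows))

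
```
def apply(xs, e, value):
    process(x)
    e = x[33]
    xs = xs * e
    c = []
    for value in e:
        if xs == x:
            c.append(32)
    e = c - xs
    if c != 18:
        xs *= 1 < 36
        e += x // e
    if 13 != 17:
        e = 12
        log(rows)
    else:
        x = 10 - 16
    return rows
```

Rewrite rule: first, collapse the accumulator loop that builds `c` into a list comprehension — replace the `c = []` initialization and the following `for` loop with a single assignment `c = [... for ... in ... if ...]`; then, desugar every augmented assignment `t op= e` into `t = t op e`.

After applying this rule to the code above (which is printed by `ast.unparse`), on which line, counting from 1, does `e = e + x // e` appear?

9

Transformed code:
def apply(xs, e, value):
    process(x)
    e = x[33]
    xs = xs * e
    c = [32 for value in e if xs == x]
    e = c - xs
    if c != 18:
        xs = xs * (1 < 36)
        e = e + x // e
    if 13 != 17:
        e = 12
        log(rows)
    else:
        x = 10 - 16
    return rows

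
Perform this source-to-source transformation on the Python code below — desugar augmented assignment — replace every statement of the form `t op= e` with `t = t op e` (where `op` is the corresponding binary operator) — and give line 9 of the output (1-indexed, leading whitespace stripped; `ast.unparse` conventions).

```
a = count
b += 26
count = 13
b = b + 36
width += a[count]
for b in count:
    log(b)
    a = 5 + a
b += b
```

Transformed code:
a = count
b = b + 26
count = 13
b = b + 36
width = width + a[count]
for b in count:
    log(b)
    a = 5 + a
b = b + b

b = b + b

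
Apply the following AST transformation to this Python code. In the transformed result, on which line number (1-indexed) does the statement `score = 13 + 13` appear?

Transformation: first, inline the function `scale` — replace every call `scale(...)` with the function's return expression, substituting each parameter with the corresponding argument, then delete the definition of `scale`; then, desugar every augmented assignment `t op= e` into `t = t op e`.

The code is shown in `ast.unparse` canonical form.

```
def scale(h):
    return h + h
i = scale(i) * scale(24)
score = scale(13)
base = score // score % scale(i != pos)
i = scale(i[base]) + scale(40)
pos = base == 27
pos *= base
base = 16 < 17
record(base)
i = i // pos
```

2

Transformed code:
i = (i + i) * (24 + 24)
score = 13 + 13
base = score // score % ((i != pos) + (i != pos))
i = i[base] + i[base] + (40 + 40)
pos = base == 27
pos = pos * base
base = 16 < 17
record(base)
i = i // pos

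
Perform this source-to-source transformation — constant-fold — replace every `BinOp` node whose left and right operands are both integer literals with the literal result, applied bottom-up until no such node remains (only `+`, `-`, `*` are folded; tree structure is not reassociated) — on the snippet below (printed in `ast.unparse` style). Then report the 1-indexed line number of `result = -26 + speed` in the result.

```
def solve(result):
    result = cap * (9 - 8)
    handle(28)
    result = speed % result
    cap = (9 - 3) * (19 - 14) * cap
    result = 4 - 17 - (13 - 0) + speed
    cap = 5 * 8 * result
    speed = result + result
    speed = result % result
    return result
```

6

Transformed code:
def solve(result):
    result = cap * 1
    handle(28)
    result = speed % result
    cap = 30 * cap
    result = -26 + speed
    cap = 40 * result
    speed = result + result
    speed = result % result
    return result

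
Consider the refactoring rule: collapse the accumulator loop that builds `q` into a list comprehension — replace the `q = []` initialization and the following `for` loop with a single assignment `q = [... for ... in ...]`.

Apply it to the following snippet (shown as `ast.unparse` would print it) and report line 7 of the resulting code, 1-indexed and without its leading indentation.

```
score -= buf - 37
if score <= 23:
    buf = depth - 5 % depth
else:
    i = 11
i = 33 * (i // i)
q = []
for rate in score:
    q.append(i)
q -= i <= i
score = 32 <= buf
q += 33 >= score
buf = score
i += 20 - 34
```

q = [i for rate in score]

Transformed code:
score -= buf - 37
if score <= 23:
    buf = depth - 5 % depth
else:
    i = 11
i = 33 * (i // i)
q = [i for rate in score]
q -= i <= i
score = 32 <= buf
q += 33 >= score
buf = score
i += 20 - 34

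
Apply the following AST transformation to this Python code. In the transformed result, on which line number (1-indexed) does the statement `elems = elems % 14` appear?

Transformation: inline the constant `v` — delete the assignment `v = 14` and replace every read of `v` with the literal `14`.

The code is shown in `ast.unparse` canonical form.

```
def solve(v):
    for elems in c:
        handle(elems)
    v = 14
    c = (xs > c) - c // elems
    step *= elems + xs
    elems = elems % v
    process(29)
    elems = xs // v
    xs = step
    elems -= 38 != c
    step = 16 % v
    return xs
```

6

Transformed code:
def solve(v):
    for elems in c:
        handle(elems)
    c = (xs > c) - c // elems
    step *= elems + xs
    elems = elems % 14
    process(29)
    elems = xs // 14
    xs = step
    elems -= 38 != c
    step = 16 % 14
    return xs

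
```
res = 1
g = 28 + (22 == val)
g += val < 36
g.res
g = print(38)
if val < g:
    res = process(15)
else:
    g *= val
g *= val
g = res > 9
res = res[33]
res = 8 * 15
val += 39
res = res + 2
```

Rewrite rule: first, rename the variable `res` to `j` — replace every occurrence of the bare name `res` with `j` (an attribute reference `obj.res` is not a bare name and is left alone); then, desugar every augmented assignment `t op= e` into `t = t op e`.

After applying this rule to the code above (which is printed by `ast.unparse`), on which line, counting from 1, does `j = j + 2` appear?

15

Transformed code:
j = 1
g = 28 + (22 == val)
g = g + (val < 36)
g.res
g = print(38)
if val < g:
    j = process(15)
else:
    g = g * val
g = g * val
g = j > 9
j = j[33]
j = 8 * 15
val = val + 39
j = j + 2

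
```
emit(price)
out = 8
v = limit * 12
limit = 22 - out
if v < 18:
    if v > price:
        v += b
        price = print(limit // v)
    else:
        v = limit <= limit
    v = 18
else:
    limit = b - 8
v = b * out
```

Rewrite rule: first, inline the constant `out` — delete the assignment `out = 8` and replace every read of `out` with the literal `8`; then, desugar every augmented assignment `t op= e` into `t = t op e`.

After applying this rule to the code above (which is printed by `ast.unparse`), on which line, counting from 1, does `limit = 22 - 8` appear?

3

Transformed code:
emit(price)
v = limit * 12
limit = 22 - 8
if v < 18:
    if v > price:
        v = v + b
        price = print(limit // v)
    else:
        v = limit <= limit
    v = 18
else:
    limit = b - 8
v = b * 8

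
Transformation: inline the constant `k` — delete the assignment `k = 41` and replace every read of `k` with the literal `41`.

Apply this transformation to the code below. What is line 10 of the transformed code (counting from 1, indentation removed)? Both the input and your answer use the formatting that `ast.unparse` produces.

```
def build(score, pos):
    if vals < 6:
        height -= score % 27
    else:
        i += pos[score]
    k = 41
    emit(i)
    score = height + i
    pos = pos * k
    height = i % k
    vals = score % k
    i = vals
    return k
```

vals = score % 41

Transformed code:
def build(score, pos):
    if vals < 6:
        height -= score % 27
    else:
        i += pos[score]
    emit(i)
    score = height + i
    pos = pos * 41
    height = i % 41
    vals = score % 41
    i = vals
    return 41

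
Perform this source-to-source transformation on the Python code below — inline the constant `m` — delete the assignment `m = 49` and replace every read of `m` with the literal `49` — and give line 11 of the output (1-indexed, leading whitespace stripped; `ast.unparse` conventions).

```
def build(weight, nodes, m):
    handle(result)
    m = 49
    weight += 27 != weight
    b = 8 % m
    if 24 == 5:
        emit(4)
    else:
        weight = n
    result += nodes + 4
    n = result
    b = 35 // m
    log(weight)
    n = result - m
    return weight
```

Transformed code:
def build(weight, nodes, m):
    handle(result)
    weight += 27 != weight
    b = 8 % 49
    if 24 == 5:
        emit(4)
    else:
        weight = n
    result += nodes + 4
    n = result
    b = 35 // 49
    log(weight)
    n = result - 49
    return weight

b = 35 // 49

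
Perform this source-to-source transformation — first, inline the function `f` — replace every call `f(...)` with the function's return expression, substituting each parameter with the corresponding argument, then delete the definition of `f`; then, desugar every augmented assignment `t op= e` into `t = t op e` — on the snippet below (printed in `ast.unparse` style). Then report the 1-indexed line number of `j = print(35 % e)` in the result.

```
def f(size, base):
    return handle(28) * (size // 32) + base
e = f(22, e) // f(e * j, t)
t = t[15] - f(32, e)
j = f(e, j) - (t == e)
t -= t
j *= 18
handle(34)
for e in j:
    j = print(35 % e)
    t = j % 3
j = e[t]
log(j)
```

8

Transformed code:
e = (handle(28) * (22 // 32) + e) // (handle(28) * (e * j // 32) + t)
t = t[15] - (handle(28) * (32 // 32) + e)
j = handle(28) * (e // 32) + j - (t == e)
t = t - t
j = j * 18
handle(34)
for e in j:
    j = print(35 % e)
    t = j % 3
j = e[t]
log(j)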